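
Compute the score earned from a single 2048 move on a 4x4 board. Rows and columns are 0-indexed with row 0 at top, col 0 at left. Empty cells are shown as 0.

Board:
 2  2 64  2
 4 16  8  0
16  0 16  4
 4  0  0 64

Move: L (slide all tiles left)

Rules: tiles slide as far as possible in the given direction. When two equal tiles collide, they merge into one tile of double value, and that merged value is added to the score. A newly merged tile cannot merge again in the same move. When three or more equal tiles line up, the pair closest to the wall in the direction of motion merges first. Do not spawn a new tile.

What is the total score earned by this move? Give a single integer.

Answer: 36

Derivation:
Slide left:
row 0: [2, 2, 64, 2] -> [4, 64, 2, 0]  score +4 (running 4)
row 1: [4, 16, 8, 0] -> [4, 16, 8, 0]  score +0 (running 4)
row 2: [16, 0, 16, 4] -> [32, 4, 0, 0]  score +32 (running 36)
row 3: [4, 0, 0, 64] -> [4, 64, 0, 0]  score +0 (running 36)
Board after move:
 4 64  2  0
 4 16  8  0
32  4  0  0
 4 64  0  0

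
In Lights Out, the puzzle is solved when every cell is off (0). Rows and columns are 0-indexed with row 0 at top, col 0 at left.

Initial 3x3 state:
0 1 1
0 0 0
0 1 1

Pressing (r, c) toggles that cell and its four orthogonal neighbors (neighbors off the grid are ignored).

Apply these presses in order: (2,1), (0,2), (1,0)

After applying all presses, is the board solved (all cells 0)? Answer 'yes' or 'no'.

After press 1 at (2,1):
0 1 1
0 1 0
1 0 0

After press 2 at (0,2):
0 0 0
0 1 1
1 0 0

After press 3 at (1,0):
1 0 0
1 0 1
0 0 0

Lights still on: 3

Answer: no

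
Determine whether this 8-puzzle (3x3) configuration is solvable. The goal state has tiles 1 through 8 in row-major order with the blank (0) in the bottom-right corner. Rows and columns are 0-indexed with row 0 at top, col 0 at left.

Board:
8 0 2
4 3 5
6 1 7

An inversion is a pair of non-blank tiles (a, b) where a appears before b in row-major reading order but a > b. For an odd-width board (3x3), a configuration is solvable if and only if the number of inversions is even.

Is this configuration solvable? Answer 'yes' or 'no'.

Inversions (pairs i<j in row-major order where tile[i] > tile[j] > 0): 13
13 is odd, so the puzzle is not solvable.

Answer: no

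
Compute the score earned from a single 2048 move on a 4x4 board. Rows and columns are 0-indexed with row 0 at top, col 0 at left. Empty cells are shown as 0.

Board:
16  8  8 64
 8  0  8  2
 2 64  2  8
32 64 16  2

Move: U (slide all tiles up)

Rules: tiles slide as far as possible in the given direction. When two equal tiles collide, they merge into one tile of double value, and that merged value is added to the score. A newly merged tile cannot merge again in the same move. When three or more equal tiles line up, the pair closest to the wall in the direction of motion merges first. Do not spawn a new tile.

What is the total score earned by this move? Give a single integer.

Slide up:
col 0: [16, 8, 2, 32] -> [16, 8, 2, 32]  score +0 (running 0)
col 1: [8, 0, 64, 64] -> [8, 128, 0, 0]  score +128 (running 128)
col 2: [8, 8, 2, 16] -> [16, 2, 16, 0]  score +16 (running 144)
col 3: [64, 2, 8, 2] -> [64, 2, 8, 2]  score +0 (running 144)
Board after move:
 16   8  16  64
  8 128   2   2
  2   0  16   8
 32   0   0   2

Answer: 144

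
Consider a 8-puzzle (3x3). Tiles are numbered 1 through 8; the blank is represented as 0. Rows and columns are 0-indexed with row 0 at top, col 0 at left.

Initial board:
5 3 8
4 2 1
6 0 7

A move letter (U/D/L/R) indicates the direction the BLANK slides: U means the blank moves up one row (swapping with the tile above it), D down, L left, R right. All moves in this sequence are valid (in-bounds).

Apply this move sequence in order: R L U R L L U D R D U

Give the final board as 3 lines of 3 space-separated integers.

Answer: 5 3 8
4 0 1
6 2 7

Derivation:
After move 1 (R):
5 3 8
4 2 1
6 7 0

After move 2 (L):
5 3 8
4 2 1
6 0 7

After move 3 (U):
5 3 8
4 0 1
6 2 7

After move 4 (R):
5 3 8
4 1 0
6 2 7

After move 5 (L):
5 3 8
4 0 1
6 2 7

After move 6 (L):
5 3 8
0 4 1
6 2 7

After move 7 (U):
0 3 8
5 4 1
6 2 7

After move 8 (D):
5 3 8
0 4 1
6 2 7

After move 9 (R):
5 3 8
4 0 1
6 2 7

After move 10 (D):
5 3 8
4 2 1
6 0 7

After move 11 (U):
5 3 8
4 0 1
6 2 7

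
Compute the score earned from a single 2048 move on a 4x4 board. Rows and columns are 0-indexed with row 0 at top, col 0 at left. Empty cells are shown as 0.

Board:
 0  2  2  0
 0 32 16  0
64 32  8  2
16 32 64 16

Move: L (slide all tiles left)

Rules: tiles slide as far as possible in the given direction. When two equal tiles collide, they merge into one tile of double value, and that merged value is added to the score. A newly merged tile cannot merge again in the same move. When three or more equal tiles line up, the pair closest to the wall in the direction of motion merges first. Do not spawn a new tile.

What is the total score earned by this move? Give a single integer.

Slide left:
row 0: [0, 2, 2, 0] -> [4, 0, 0, 0]  score +4 (running 4)
row 1: [0, 32, 16, 0] -> [32, 16, 0, 0]  score +0 (running 4)
row 2: [64, 32, 8, 2] -> [64, 32, 8, 2]  score +0 (running 4)
row 3: [16, 32, 64, 16] -> [16, 32, 64, 16]  score +0 (running 4)
Board after move:
 4  0  0  0
32 16  0  0
64 32  8  2
16 32 64 16

Answer: 4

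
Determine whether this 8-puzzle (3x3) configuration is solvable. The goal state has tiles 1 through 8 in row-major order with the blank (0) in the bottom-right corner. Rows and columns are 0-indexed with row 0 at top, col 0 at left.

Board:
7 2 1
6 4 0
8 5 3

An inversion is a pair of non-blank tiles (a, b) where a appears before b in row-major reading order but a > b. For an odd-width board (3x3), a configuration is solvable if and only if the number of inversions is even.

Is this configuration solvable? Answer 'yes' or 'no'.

Answer: yes

Derivation:
Inversions (pairs i<j in row-major order where tile[i] > tile[j] > 0): 14
14 is even, so the puzzle is solvable.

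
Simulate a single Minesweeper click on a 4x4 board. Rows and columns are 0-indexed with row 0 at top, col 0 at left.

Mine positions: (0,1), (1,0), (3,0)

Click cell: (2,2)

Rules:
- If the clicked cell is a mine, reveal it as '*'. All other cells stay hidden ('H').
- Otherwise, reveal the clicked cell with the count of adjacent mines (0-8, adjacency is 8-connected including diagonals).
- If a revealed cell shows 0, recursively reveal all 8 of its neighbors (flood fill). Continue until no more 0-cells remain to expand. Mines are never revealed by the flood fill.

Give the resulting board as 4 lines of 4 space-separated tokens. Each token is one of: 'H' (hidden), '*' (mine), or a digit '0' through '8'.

H H 1 0
H 2 1 0
H 2 0 0
H 1 0 0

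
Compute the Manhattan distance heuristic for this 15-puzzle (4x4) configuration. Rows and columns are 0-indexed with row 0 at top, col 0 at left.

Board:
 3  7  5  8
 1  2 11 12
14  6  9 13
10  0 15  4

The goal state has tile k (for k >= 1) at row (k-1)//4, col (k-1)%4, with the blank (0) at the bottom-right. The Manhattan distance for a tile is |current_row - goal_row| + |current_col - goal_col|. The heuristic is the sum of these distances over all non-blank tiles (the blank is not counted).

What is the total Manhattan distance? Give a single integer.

Tile 3: at (0,0), goal (0,2), distance |0-0|+|0-2| = 2
Tile 7: at (0,1), goal (1,2), distance |0-1|+|1-2| = 2
Tile 5: at (0,2), goal (1,0), distance |0-1|+|2-0| = 3
Tile 8: at (0,3), goal (1,3), distance |0-1|+|3-3| = 1
Tile 1: at (1,0), goal (0,0), distance |1-0|+|0-0| = 1
Tile 2: at (1,1), goal (0,1), distance |1-0|+|1-1| = 1
Tile 11: at (1,2), goal (2,2), distance |1-2|+|2-2| = 1
Tile 12: at (1,3), goal (2,3), distance |1-2|+|3-3| = 1
Tile 14: at (2,0), goal (3,1), distance |2-3|+|0-1| = 2
Tile 6: at (2,1), goal (1,1), distance |2-1|+|1-1| = 1
Tile 9: at (2,2), goal (2,0), distance |2-2|+|2-0| = 2
Tile 13: at (2,3), goal (3,0), distance |2-3|+|3-0| = 4
Tile 10: at (3,0), goal (2,1), distance |3-2|+|0-1| = 2
Tile 15: at (3,2), goal (3,2), distance |3-3|+|2-2| = 0
Tile 4: at (3,3), goal (0,3), distance |3-0|+|3-3| = 3
Sum: 2 + 2 + 3 + 1 + 1 + 1 + 1 + 1 + 2 + 1 + 2 + 4 + 2 + 0 + 3 = 26

Answer: 26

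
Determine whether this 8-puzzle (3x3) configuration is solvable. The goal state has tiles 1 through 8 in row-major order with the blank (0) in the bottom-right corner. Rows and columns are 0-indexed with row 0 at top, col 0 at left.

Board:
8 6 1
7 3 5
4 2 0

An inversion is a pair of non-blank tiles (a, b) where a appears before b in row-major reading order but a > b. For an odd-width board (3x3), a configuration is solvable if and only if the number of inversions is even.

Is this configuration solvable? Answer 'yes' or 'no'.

Answer: yes

Derivation:
Inversions (pairs i<j in row-major order where tile[i] > tile[j] > 0): 20
20 is even, so the puzzle is solvable.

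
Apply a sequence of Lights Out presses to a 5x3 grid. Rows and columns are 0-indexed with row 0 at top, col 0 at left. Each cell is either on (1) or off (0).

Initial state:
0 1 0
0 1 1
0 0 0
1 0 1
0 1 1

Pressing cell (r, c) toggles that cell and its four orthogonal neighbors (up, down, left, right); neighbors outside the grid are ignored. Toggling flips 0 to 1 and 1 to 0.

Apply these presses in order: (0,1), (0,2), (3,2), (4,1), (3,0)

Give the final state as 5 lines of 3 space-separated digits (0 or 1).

After press 1 at (0,1):
1 0 1
0 0 1
0 0 0
1 0 1
0 1 1

After press 2 at (0,2):
1 1 0
0 0 0
0 0 0
1 0 1
0 1 1

After press 3 at (3,2):
1 1 0
0 0 0
0 0 1
1 1 0
0 1 0

After press 4 at (4,1):
1 1 0
0 0 0
0 0 1
1 0 0
1 0 1

After press 5 at (3,0):
1 1 0
0 0 0
1 0 1
0 1 0
0 0 1

Answer: 1 1 0
0 0 0
1 0 1
0 1 0
0 0 1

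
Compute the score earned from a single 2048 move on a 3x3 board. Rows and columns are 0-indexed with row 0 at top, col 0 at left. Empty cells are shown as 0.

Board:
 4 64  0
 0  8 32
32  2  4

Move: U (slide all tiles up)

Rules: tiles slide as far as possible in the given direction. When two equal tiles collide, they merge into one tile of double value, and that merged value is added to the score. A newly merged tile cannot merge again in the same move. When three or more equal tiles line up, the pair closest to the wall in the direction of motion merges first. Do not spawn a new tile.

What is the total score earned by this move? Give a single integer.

Slide up:
col 0: [4, 0, 32] -> [4, 32, 0]  score +0 (running 0)
col 1: [64, 8, 2] -> [64, 8, 2]  score +0 (running 0)
col 2: [0, 32, 4] -> [32, 4, 0]  score +0 (running 0)
Board after move:
 4 64 32
32  8  4
 0  2  0

Answer: 0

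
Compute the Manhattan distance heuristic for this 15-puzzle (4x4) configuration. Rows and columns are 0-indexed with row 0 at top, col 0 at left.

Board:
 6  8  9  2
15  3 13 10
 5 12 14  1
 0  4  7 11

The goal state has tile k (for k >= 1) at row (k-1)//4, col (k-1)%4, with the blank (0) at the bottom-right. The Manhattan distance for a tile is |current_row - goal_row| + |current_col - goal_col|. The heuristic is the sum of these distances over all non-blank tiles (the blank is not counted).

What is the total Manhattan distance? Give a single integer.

Tile 6: (0,0)->(1,1) = 2
Tile 8: (0,1)->(1,3) = 3
Tile 9: (0,2)->(2,0) = 4
Tile 2: (0,3)->(0,1) = 2
Tile 15: (1,0)->(3,2) = 4
Tile 3: (1,1)->(0,2) = 2
Tile 13: (1,2)->(3,0) = 4
Tile 10: (1,3)->(2,1) = 3
Tile 5: (2,0)->(1,0) = 1
Tile 12: (2,1)->(2,3) = 2
Tile 14: (2,2)->(3,1) = 2
Tile 1: (2,3)->(0,0) = 5
Tile 4: (3,1)->(0,3) = 5
Tile 7: (3,2)->(1,2) = 2
Tile 11: (3,3)->(2,2) = 2
Sum: 2 + 3 + 4 + 2 + 4 + 2 + 4 + 3 + 1 + 2 + 2 + 5 + 5 + 2 + 2 = 43

Answer: 43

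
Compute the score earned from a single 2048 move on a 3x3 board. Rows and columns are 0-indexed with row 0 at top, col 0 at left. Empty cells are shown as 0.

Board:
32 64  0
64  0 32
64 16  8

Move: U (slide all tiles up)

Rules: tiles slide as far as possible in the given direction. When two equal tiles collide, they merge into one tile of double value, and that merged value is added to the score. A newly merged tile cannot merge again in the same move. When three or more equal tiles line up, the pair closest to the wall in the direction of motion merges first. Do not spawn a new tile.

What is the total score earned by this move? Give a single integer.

Slide up:
col 0: [32, 64, 64] -> [32, 128, 0]  score +128 (running 128)
col 1: [64, 0, 16] -> [64, 16, 0]  score +0 (running 128)
col 2: [0, 32, 8] -> [32, 8, 0]  score +0 (running 128)
Board after move:
 32  64  32
128  16   8
  0   0   0

Answer: 128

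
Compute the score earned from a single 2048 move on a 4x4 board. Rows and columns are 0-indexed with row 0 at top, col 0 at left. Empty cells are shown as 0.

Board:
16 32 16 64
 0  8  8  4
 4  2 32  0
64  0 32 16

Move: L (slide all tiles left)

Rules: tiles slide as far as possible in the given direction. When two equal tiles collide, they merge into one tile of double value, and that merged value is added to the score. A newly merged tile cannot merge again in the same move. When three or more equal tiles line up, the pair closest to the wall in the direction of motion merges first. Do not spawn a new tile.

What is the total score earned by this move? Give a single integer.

Answer: 16

Derivation:
Slide left:
row 0: [16, 32, 16, 64] -> [16, 32, 16, 64]  score +0 (running 0)
row 1: [0, 8, 8, 4] -> [16, 4, 0, 0]  score +16 (running 16)
row 2: [4, 2, 32, 0] -> [4, 2, 32, 0]  score +0 (running 16)
row 3: [64, 0, 32, 16] -> [64, 32, 16, 0]  score +0 (running 16)
Board after move:
16 32 16 64
16  4  0  0
 4  2 32  0
64 32 16  0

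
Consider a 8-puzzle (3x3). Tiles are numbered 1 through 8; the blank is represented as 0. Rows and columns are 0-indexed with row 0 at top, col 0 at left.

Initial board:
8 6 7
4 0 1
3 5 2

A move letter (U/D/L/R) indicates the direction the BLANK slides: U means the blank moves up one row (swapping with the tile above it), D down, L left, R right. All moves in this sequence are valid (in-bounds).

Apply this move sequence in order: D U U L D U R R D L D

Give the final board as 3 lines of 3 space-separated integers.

Answer: 8 7 1
4 5 6
3 0 2

Derivation:
After move 1 (D):
8 6 7
4 5 1
3 0 2

After move 2 (U):
8 6 7
4 0 1
3 5 2

After move 3 (U):
8 0 7
4 6 1
3 5 2

After move 4 (L):
0 8 7
4 6 1
3 5 2

After move 5 (D):
4 8 7
0 6 1
3 5 2

After move 6 (U):
0 8 7
4 6 1
3 5 2

After move 7 (R):
8 0 7
4 6 1
3 5 2

After move 8 (R):
8 7 0
4 6 1
3 5 2

After move 9 (D):
8 7 1
4 6 0
3 5 2

After move 10 (L):
8 7 1
4 0 6
3 5 2

After move 11 (D):
8 7 1
4 5 6
3 0 2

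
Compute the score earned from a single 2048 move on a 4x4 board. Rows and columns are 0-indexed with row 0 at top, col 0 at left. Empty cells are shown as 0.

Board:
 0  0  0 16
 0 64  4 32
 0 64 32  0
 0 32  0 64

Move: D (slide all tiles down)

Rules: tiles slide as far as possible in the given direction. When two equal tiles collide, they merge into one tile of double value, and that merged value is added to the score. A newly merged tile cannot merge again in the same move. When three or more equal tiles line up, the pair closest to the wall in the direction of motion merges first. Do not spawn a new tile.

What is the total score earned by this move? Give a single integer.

Answer: 128

Derivation:
Slide down:
col 0: [0, 0, 0, 0] -> [0, 0, 0, 0]  score +0 (running 0)
col 1: [0, 64, 64, 32] -> [0, 0, 128, 32]  score +128 (running 128)
col 2: [0, 4, 32, 0] -> [0, 0, 4, 32]  score +0 (running 128)
col 3: [16, 32, 0, 64] -> [0, 16, 32, 64]  score +0 (running 128)
Board after move:
  0   0   0   0
  0   0   0  16
  0 128   4  32
  0  32  32  64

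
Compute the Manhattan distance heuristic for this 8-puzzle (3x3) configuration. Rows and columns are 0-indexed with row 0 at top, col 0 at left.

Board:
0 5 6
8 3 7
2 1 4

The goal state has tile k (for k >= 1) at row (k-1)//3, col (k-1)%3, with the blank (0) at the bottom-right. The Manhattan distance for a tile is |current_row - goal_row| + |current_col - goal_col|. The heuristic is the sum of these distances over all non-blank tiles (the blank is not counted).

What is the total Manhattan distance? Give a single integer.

Answer: 18

Derivation:
Tile 5: at (0,1), goal (1,1), distance |0-1|+|1-1| = 1
Tile 6: at (0,2), goal (1,2), distance |0-1|+|2-2| = 1
Tile 8: at (1,0), goal (2,1), distance |1-2|+|0-1| = 2
Tile 3: at (1,1), goal (0,2), distance |1-0|+|1-2| = 2
Tile 7: at (1,2), goal (2,0), distance |1-2|+|2-0| = 3
Tile 2: at (2,0), goal (0,1), distance |2-0|+|0-1| = 3
Tile 1: at (2,1), goal (0,0), distance |2-0|+|1-0| = 3
Tile 4: at (2,2), goal (1,0), distance |2-1|+|2-0| = 3
Sum: 1 + 1 + 2 + 2 + 3 + 3 + 3 + 3 = 18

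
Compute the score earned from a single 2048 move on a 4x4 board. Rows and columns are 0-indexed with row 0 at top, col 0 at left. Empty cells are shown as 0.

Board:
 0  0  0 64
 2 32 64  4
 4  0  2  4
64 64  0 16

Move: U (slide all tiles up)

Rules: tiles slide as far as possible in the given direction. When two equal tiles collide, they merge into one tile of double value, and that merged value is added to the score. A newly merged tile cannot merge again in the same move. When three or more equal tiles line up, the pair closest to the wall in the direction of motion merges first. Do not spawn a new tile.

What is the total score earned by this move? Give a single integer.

Slide up:
col 0: [0, 2, 4, 64] -> [2, 4, 64, 0]  score +0 (running 0)
col 1: [0, 32, 0, 64] -> [32, 64, 0, 0]  score +0 (running 0)
col 2: [0, 64, 2, 0] -> [64, 2, 0, 0]  score +0 (running 0)
col 3: [64, 4, 4, 16] -> [64, 8, 16, 0]  score +8 (running 8)
Board after move:
 2 32 64 64
 4 64  2  8
64  0  0 16
 0  0  0  0

Answer: 8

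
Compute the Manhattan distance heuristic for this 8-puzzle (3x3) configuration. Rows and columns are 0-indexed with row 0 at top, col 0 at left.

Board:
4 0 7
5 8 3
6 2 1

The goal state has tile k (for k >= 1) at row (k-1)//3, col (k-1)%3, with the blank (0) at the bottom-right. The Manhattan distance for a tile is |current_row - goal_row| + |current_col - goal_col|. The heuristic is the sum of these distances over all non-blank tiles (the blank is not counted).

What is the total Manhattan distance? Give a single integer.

Answer: 17

Derivation:
Tile 4: (0,0)->(1,0) = 1
Tile 7: (0,2)->(2,0) = 4
Tile 5: (1,0)->(1,1) = 1
Tile 8: (1,1)->(2,1) = 1
Tile 3: (1,2)->(0,2) = 1
Tile 6: (2,0)->(1,2) = 3
Tile 2: (2,1)->(0,1) = 2
Tile 1: (2,2)->(0,0) = 4
Sum: 1 + 4 + 1 + 1 + 1 + 3 + 2 + 4 = 17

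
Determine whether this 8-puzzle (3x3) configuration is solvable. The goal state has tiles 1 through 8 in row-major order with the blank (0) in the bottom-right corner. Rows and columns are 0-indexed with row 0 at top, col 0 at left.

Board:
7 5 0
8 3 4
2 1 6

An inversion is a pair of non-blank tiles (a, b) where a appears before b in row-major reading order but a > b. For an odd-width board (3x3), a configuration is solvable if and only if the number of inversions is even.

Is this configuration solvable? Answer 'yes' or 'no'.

Inversions (pairs i<j in row-major order where tile[i] > tile[j] > 0): 20
20 is even, so the puzzle is solvable.

Answer: yes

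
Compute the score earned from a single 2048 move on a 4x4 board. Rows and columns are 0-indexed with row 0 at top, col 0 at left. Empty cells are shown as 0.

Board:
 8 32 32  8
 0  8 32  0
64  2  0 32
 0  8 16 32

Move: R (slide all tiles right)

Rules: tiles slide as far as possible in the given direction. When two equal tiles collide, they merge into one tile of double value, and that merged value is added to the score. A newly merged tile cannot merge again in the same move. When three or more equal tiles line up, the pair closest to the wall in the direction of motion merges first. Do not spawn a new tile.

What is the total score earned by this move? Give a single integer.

Answer: 64

Derivation:
Slide right:
row 0: [8, 32, 32, 8] -> [0, 8, 64, 8]  score +64 (running 64)
row 1: [0, 8, 32, 0] -> [0, 0, 8, 32]  score +0 (running 64)
row 2: [64, 2, 0, 32] -> [0, 64, 2, 32]  score +0 (running 64)
row 3: [0, 8, 16, 32] -> [0, 8, 16, 32]  score +0 (running 64)
Board after move:
 0  8 64  8
 0  0  8 32
 0 64  2 32
 0  8 16 32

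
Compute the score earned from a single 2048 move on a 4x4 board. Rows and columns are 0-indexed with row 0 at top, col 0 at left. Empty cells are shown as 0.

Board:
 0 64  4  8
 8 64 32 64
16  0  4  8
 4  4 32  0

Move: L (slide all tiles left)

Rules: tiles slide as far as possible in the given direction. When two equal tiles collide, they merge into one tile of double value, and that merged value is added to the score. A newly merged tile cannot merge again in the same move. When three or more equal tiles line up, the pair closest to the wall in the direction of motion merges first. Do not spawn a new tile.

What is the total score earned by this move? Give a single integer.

Slide left:
row 0: [0, 64, 4, 8] -> [64, 4, 8, 0]  score +0 (running 0)
row 1: [8, 64, 32, 64] -> [8, 64, 32, 64]  score +0 (running 0)
row 2: [16, 0, 4, 8] -> [16, 4, 8, 0]  score +0 (running 0)
row 3: [4, 4, 32, 0] -> [8, 32, 0, 0]  score +8 (running 8)
Board after move:
64  4  8  0
 8 64 32 64
16  4  8  0
 8 32  0  0

Answer: 8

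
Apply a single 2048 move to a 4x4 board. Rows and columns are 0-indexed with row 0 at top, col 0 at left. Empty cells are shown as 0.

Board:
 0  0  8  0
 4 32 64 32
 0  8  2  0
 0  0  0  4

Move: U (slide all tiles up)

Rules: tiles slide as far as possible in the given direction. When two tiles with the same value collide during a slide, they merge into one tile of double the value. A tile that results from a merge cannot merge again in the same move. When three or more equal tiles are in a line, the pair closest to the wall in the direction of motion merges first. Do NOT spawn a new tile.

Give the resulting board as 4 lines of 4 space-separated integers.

Answer:  4 32  8 32
 0  8 64  4
 0  0  2  0
 0  0  0  0

Derivation:
Slide up:
col 0: [0, 4, 0, 0] -> [4, 0, 0, 0]
col 1: [0, 32, 8, 0] -> [32, 8, 0, 0]
col 2: [8, 64, 2, 0] -> [8, 64, 2, 0]
col 3: [0, 32, 0, 4] -> [32, 4, 0, 0]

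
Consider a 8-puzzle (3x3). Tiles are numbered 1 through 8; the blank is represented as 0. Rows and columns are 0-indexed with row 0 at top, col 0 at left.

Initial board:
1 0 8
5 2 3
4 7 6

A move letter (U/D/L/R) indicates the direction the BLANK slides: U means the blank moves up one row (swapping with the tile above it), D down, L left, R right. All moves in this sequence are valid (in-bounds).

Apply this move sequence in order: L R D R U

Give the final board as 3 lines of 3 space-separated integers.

After move 1 (L):
0 1 8
5 2 3
4 7 6

After move 2 (R):
1 0 8
5 2 3
4 7 6

After move 3 (D):
1 2 8
5 0 3
4 7 6

After move 4 (R):
1 2 8
5 3 0
4 7 6

After move 5 (U):
1 2 0
5 3 8
4 7 6

Answer: 1 2 0
5 3 8
4 7 6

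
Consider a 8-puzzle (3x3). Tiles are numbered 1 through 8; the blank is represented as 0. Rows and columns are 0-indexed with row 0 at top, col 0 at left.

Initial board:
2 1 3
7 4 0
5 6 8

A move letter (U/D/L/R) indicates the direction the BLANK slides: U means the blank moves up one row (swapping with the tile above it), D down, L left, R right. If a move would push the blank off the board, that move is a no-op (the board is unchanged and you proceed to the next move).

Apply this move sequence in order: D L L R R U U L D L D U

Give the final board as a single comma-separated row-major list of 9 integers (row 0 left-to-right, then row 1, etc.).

After move 1 (D):
2 1 3
7 4 8
5 6 0

After move 2 (L):
2 1 3
7 4 8
5 0 6

After move 3 (L):
2 1 3
7 4 8
0 5 6

After move 4 (R):
2 1 3
7 4 8
5 0 6

After move 5 (R):
2 1 3
7 4 8
5 6 0

After move 6 (U):
2 1 3
7 4 0
5 6 8

After move 7 (U):
2 1 0
7 4 3
5 6 8

After move 8 (L):
2 0 1
7 4 3
5 6 8

After move 9 (D):
2 4 1
7 0 3
5 6 8

After move 10 (L):
2 4 1
0 7 3
5 6 8

After move 11 (D):
2 4 1
5 7 3
0 6 8

After move 12 (U):
2 4 1
0 7 3
5 6 8

Answer: 2, 4, 1, 0, 7, 3, 5, 6, 8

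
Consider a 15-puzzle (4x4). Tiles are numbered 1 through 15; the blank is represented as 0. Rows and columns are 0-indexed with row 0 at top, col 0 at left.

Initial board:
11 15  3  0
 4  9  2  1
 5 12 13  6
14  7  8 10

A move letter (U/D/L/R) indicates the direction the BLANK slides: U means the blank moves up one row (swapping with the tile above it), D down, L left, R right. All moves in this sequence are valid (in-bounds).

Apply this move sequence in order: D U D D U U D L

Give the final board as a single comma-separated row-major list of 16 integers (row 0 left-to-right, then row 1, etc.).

Answer: 11, 15, 3, 1, 4, 9, 0, 2, 5, 12, 13, 6, 14, 7, 8, 10

Derivation:
After move 1 (D):
11 15  3  1
 4  9  2  0
 5 12 13  6
14  7  8 10

After move 2 (U):
11 15  3  0
 4  9  2  1
 5 12 13  6
14  7  8 10

After move 3 (D):
11 15  3  1
 4  9  2  0
 5 12 13  6
14  7  8 10

After move 4 (D):
11 15  3  1
 4  9  2  6
 5 12 13  0
14  7  8 10

After move 5 (U):
11 15  3  1
 4  9  2  0
 5 12 13  6
14  7  8 10

After move 6 (U):
11 15  3  0
 4  9  2  1
 5 12 13  6
14  7  8 10

After move 7 (D):
11 15  3  1
 4  9  2  0
 5 12 13  6
14  7  8 10

After move 8 (L):
11 15  3  1
 4  9  0  2
 5 12 13  6
14  7  8 10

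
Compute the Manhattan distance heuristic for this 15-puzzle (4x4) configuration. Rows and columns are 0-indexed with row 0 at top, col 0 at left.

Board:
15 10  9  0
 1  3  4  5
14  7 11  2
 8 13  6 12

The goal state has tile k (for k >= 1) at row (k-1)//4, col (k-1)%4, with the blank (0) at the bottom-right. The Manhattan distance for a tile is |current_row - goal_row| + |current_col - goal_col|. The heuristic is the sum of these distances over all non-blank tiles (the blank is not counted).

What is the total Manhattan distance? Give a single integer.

Answer: 37

Derivation:
Tile 15: at (0,0), goal (3,2), distance |0-3|+|0-2| = 5
Tile 10: at (0,1), goal (2,1), distance |0-2|+|1-1| = 2
Tile 9: at (0,2), goal (2,0), distance |0-2|+|2-0| = 4
Tile 1: at (1,0), goal (0,0), distance |1-0|+|0-0| = 1
Tile 3: at (1,1), goal (0,2), distance |1-0|+|1-2| = 2
Tile 4: at (1,2), goal (0,3), distance |1-0|+|2-3| = 2
Tile 5: at (1,3), goal (1,0), distance |1-1|+|3-0| = 3
Tile 14: at (2,0), goal (3,1), distance |2-3|+|0-1| = 2
Tile 7: at (2,1), goal (1,2), distance |2-1|+|1-2| = 2
Tile 11: at (2,2), goal (2,2), distance |2-2|+|2-2| = 0
Tile 2: at (2,3), goal (0,1), distance |2-0|+|3-1| = 4
Tile 8: at (3,0), goal (1,3), distance |3-1|+|0-3| = 5
Tile 13: at (3,1), goal (3,0), distance |3-3|+|1-0| = 1
Tile 6: at (3,2), goal (1,1), distance |3-1|+|2-1| = 3
Tile 12: at (3,3), goal (2,3), distance |3-2|+|3-3| = 1
Sum: 5 + 2 + 4 + 1 + 2 + 2 + 3 + 2 + 2 + 0 + 4 + 5 + 1 + 3 + 1 = 37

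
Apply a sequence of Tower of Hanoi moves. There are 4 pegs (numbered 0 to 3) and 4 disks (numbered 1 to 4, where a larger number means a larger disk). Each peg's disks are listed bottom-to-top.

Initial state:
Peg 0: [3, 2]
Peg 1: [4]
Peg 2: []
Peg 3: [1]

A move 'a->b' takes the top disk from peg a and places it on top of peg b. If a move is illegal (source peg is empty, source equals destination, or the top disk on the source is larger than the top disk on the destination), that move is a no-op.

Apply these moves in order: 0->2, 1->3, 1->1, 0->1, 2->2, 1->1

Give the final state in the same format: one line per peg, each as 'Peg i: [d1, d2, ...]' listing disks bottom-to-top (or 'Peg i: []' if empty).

After move 1 (0->2):
Peg 0: [3]
Peg 1: [4]
Peg 2: [2]
Peg 3: [1]

After move 2 (1->3):
Peg 0: [3]
Peg 1: [4]
Peg 2: [2]
Peg 3: [1]

After move 3 (1->1):
Peg 0: [3]
Peg 1: [4]
Peg 2: [2]
Peg 3: [1]

After move 4 (0->1):
Peg 0: []
Peg 1: [4, 3]
Peg 2: [2]
Peg 3: [1]

After move 5 (2->2):
Peg 0: []
Peg 1: [4, 3]
Peg 2: [2]
Peg 3: [1]

After move 6 (1->1):
Peg 0: []
Peg 1: [4, 3]
Peg 2: [2]
Peg 3: [1]

Answer: Peg 0: []
Peg 1: [4, 3]
Peg 2: [2]
Peg 3: [1]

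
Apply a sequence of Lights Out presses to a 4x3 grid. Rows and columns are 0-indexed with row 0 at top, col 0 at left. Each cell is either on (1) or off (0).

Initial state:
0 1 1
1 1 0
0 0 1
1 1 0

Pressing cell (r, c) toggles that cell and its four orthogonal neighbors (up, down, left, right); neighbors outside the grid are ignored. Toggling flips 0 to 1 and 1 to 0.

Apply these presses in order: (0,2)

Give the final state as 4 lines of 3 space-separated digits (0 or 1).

After press 1 at (0,2):
0 0 0
1 1 1
0 0 1
1 1 0

Answer: 0 0 0
1 1 1
0 0 1
1 1 0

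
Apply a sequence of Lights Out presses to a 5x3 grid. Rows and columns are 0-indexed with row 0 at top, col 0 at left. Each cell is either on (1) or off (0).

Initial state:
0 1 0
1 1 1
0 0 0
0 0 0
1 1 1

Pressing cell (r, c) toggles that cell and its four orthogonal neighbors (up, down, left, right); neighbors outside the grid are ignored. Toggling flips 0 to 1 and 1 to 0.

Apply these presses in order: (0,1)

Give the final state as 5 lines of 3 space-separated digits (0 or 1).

Answer: 1 0 1
1 0 1
0 0 0
0 0 0
1 1 1

Derivation:
After press 1 at (0,1):
1 0 1
1 0 1
0 0 0
0 0 0
1 1 1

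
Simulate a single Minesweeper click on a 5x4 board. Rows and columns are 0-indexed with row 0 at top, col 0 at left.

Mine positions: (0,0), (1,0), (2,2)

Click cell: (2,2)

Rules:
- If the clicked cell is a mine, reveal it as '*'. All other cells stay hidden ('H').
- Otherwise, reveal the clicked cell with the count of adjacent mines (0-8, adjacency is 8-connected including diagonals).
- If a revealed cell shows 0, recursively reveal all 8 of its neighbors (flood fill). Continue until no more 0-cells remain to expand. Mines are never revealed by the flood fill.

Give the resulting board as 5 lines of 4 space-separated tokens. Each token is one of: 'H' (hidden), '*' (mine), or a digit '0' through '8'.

H H H H
H H H H
H H * H
H H H H
H H H H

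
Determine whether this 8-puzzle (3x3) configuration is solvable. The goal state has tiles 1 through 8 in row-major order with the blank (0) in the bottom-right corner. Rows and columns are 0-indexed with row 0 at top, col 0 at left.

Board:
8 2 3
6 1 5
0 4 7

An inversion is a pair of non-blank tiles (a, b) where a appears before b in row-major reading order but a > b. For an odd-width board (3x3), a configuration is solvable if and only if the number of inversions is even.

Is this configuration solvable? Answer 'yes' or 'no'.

Inversions (pairs i<j in row-major order where tile[i] > tile[j] > 0): 13
13 is odd, so the puzzle is not solvable.

Answer: no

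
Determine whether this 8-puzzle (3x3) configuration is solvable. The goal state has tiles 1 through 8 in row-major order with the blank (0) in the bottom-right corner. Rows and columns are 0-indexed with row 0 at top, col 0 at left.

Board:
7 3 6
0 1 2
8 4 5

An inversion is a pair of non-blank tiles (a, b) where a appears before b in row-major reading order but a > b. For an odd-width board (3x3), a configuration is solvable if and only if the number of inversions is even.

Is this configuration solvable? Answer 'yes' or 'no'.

Answer: yes

Derivation:
Inversions (pairs i<j in row-major order where tile[i] > tile[j] > 0): 14
14 is even, so the puzzle is solvable.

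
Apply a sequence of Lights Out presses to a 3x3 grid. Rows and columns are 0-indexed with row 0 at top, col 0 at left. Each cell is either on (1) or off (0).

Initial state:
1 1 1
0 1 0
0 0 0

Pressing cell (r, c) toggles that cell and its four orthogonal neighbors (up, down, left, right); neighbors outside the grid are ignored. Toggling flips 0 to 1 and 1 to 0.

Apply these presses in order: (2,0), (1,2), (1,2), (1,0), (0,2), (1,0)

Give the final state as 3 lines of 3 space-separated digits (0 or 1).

Answer: 1 0 0
1 1 1
1 1 0

Derivation:
After press 1 at (2,0):
1 1 1
1 1 0
1 1 0

After press 2 at (1,2):
1 1 0
1 0 1
1 1 1

After press 3 at (1,2):
1 1 1
1 1 0
1 1 0

After press 4 at (1,0):
0 1 1
0 0 0
0 1 0

After press 5 at (0,2):
0 0 0
0 0 1
0 1 0

After press 6 at (1,0):
1 0 0
1 1 1
1 1 0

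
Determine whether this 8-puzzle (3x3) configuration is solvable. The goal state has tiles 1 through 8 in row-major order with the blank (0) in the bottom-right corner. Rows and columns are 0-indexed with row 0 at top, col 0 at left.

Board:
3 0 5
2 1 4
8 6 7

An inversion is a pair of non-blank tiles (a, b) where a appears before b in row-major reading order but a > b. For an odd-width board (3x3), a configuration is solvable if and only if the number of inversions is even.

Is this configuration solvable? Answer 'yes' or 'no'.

Inversions (pairs i<j in row-major order where tile[i] > tile[j] > 0): 8
8 is even, so the puzzle is solvable.

Answer: yes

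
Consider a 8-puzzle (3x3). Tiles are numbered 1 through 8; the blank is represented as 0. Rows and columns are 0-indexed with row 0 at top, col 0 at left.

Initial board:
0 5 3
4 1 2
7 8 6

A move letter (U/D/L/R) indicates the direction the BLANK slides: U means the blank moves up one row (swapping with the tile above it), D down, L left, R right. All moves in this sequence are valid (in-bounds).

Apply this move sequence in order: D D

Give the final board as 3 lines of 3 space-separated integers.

Answer: 4 5 3
7 1 2
0 8 6

Derivation:
After move 1 (D):
4 5 3
0 1 2
7 8 6

After move 2 (D):
4 5 3
7 1 2
0 8 6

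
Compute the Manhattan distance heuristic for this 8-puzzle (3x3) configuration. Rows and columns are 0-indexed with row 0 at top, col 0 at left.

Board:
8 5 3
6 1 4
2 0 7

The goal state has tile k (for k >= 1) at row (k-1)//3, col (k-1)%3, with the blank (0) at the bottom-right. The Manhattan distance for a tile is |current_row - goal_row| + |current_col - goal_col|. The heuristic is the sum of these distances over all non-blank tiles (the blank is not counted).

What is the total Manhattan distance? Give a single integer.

Answer: 15

Derivation:
Tile 8: at (0,0), goal (2,1), distance |0-2|+|0-1| = 3
Tile 5: at (0,1), goal (1,1), distance |0-1|+|1-1| = 1
Tile 3: at (0,2), goal (0,2), distance |0-0|+|2-2| = 0
Tile 6: at (1,0), goal (1,2), distance |1-1|+|0-2| = 2
Tile 1: at (1,1), goal (0,0), distance |1-0|+|1-0| = 2
Tile 4: at (1,2), goal (1,0), distance |1-1|+|2-0| = 2
Tile 2: at (2,0), goal (0,1), distance |2-0|+|0-1| = 3
Tile 7: at (2,2), goal (2,0), distance |2-2|+|2-0| = 2
Sum: 3 + 1 + 0 + 2 + 2 + 2 + 3 + 2 = 15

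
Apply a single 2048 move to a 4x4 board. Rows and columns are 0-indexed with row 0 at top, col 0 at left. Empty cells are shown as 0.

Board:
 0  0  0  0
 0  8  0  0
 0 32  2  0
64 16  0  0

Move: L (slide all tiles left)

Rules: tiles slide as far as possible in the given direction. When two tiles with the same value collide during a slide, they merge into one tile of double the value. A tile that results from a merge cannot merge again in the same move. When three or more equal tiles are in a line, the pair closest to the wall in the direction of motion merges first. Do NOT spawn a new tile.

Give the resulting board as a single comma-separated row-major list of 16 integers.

Answer: 0, 0, 0, 0, 8, 0, 0, 0, 32, 2, 0, 0, 64, 16, 0, 0

Derivation:
Slide left:
row 0: [0, 0, 0, 0] -> [0, 0, 0, 0]
row 1: [0, 8, 0, 0] -> [8, 0, 0, 0]
row 2: [0, 32, 2, 0] -> [32, 2, 0, 0]
row 3: [64, 16, 0, 0] -> [64, 16, 0, 0]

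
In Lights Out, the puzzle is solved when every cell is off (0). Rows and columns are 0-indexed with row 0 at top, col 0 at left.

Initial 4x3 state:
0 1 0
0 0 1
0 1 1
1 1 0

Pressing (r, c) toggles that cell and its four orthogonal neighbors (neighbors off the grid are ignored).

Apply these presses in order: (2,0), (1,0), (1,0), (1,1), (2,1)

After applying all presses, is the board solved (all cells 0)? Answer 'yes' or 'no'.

Answer: yes

Derivation:
After press 1 at (2,0):
0 1 0
1 0 1
1 0 1
0 1 0

After press 2 at (1,0):
1 1 0
0 1 1
0 0 1
0 1 0

After press 3 at (1,0):
0 1 0
1 0 1
1 0 1
0 1 0

After press 4 at (1,1):
0 0 0
0 1 0
1 1 1
0 1 0

After press 5 at (2,1):
0 0 0
0 0 0
0 0 0
0 0 0

Lights still on: 0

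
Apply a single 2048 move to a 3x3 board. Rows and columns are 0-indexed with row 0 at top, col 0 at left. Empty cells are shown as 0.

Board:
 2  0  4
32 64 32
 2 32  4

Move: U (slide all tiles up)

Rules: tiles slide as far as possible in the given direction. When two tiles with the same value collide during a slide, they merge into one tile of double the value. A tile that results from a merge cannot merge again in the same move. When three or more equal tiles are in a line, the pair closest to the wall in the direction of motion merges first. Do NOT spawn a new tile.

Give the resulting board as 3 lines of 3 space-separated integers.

Answer:  2 64  4
32 32 32
 2  0  4

Derivation:
Slide up:
col 0: [2, 32, 2] -> [2, 32, 2]
col 1: [0, 64, 32] -> [64, 32, 0]
col 2: [4, 32, 4] -> [4, 32, 4]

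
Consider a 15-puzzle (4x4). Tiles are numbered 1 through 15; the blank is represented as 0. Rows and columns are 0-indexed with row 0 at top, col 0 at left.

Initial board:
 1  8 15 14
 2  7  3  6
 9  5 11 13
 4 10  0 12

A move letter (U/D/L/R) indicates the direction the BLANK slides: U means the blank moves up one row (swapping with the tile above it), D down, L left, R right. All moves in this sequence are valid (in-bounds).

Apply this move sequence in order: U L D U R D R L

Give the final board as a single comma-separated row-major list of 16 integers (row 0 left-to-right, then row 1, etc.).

After move 1 (U):
 1  8 15 14
 2  7  3  6
 9  5  0 13
 4 10 11 12

After move 2 (L):
 1  8 15 14
 2  7  3  6
 9  0  5 13
 4 10 11 12

After move 3 (D):
 1  8 15 14
 2  7  3  6
 9 10  5 13
 4  0 11 12

After move 4 (U):
 1  8 15 14
 2  7  3  6
 9  0  5 13
 4 10 11 12

After move 5 (R):
 1  8 15 14
 2  7  3  6
 9  5  0 13
 4 10 11 12

After move 6 (D):
 1  8 15 14
 2  7  3  6
 9  5 11 13
 4 10  0 12

After move 7 (R):
 1  8 15 14
 2  7  3  6
 9  5 11 13
 4 10 12  0

After move 8 (L):
 1  8 15 14
 2  7  3  6
 9  5 11 13
 4 10  0 12

Answer: 1, 8, 15, 14, 2, 7, 3, 6, 9, 5, 11, 13, 4, 10, 0, 12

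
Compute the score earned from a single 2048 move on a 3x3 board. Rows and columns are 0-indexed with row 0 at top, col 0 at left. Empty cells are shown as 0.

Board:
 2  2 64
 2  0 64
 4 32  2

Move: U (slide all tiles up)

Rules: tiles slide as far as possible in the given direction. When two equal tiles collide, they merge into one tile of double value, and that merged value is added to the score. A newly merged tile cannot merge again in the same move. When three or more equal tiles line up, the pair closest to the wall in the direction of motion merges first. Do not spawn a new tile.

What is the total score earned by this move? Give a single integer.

Slide up:
col 0: [2, 2, 4] -> [4, 4, 0]  score +4 (running 4)
col 1: [2, 0, 32] -> [2, 32, 0]  score +0 (running 4)
col 2: [64, 64, 2] -> [128, 2, 0]  score +128 (running 132)
Board after move:
  4   2 128
  4  32   2
  0   0   0

Answer: 132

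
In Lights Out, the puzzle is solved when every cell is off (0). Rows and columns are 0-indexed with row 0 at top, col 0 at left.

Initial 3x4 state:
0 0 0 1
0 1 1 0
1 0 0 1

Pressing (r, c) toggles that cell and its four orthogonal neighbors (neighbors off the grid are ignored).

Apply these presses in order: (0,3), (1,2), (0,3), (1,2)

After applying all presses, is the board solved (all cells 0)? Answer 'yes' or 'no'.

Answer: no

Derivation:
After press 1 at (0,3):
0 0 1 0
0 1 1 1
1 0 0 1

After press 2 at (1,2):
0 0 0 0
0 0 0 0
1 0 1 1

After press 3 at (0,3):
0 0 1 1
0 0 0 1
1 0 1 1

After press 4 at (1,2):
0 0 0 1
0 1 1 0
1 0 0 1

Lights still on: 5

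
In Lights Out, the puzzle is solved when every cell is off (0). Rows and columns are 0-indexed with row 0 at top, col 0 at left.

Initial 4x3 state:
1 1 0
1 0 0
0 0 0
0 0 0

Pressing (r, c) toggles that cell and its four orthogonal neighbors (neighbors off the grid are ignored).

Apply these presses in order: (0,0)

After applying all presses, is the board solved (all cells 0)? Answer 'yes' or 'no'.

After press 1 at (0,0):
0 0 0
0 0 0
0 0 0
0 0 0

Lights still on: 0

Answer: yes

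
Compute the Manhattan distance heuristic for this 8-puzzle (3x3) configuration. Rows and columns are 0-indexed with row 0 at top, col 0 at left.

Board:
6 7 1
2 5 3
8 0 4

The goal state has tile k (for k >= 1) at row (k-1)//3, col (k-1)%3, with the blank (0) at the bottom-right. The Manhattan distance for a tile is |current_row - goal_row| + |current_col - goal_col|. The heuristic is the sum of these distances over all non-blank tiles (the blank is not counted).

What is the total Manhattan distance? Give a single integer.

Tile 6: (0,0)->(1,2) = 3
Tile 7: (0,1)->(2,0) = 3
Tile 1: (0,2)->(0,0) = 2
Tile 2: (1,0)->(0,1) = 2
Tile 5: (1,1)->(1,1) = 0
Tile 3: (1,2)->(0,2) = 1
Tile 8: (2,0)->(2,1) = 1
Tile 4: (2,2)->(1,0) = 3
Sum: 3 + 3 + 2 + 2 + 0 + 1 + 1 + 3 = 15

Answer: 15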